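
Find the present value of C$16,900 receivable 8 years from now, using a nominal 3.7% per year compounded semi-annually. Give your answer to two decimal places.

Periodic rate i = 0.037/2 = 0.0185; n = 8 × 2 = 16 periods.
Discount factor = (1+0.0185)^(−16) = 0.745802; PV = 16,900 × 0.745802 = 12,604.0516

C$12,604.05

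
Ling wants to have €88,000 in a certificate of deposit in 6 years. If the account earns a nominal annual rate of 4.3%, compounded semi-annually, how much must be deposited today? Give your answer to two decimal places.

Periodic rate i = 0.043/2 = 0.0215; n = 6 × 2 = 12 periods.
PV = FV·(1+i)^(−n) = 88,000 × 0.774711 = 68,174.5407

€68,174.54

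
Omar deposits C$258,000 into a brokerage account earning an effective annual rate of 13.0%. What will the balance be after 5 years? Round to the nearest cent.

C$475,348.28

FV = 258,000 × (1 + 0.13)^5 = 475,348.2763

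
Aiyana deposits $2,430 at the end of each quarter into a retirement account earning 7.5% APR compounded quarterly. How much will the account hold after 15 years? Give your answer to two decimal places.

$265,459.32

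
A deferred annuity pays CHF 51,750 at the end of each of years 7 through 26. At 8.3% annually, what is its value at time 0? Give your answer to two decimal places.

CHF 307,989.88

Value one period before first payment (t=6): 51750 × [1 − (1+0.083)^(−20)] / 0.083 = 51750 × 9.602777 = 496,943.6904
Discount back 6 years: 496,943.6904 × (1+0.083)^(−6) = 496,943.6904 × 0.619768 = 307,989.8761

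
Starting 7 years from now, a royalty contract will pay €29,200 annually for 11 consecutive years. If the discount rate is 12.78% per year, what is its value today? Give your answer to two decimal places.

€81,461.13

PV at t=6 (ordinary 11-year annuity): 29200 × a(11|0.1278) = 29200 × 5.740638 = 167,626.6195
PV₀ = 167,626.6195 / (1+0.1278)^6 = 167,626.6195 / 2.057750 = 81,461.1328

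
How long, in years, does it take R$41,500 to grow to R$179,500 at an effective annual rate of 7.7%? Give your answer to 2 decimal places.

(1+i)^n = 179500/41500 = 4.32530, so n = ln 4.32530 / ln 1.077 = 19.7424 years

19.74 years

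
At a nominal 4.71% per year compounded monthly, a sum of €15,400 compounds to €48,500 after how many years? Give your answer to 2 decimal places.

Periodic rate i = 0.0471/12 = 0.003925.
(1+i)^n = 48500/15400 = 3.14935, so n = ln 3.14935 / ln 1.00392 = 292.8525 months
= 292.8525/12 years

24.40 years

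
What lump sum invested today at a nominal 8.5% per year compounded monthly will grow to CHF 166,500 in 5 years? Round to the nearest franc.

CHF 109,016

i = 0.085/12 = 0.00708333 per month; n = 5·12 = 60.
Discount factor = (1+0.00708333)^(−60) = 0.654750; PV = 166,500 × 0.654750 = 109,015.8678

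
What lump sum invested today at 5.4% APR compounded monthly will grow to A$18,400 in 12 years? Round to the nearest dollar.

A$9,639

Periodic rate i = 0.054/12 = 0.0045; n = 12 × 12 = 144 periods.
PV = 18,400 / (1 + 0.0045)^144 = 18,400 / 1.908937 = 9,638.8741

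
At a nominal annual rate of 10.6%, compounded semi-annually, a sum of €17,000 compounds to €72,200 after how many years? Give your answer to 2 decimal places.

Periodic rate i = 0.106/2 = 0.053.
(1+i)^n = 72200/17000 = 4.24706, so n = ln 4.24706 / ln 1.053 = 28.0042 half-years
= 28.0042/2 years

14.00 years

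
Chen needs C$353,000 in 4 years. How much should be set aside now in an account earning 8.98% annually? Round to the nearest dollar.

PV = FV·(1+i)^(−n) = 353,000 × 0.708945 = 250,257.7244

C$250,258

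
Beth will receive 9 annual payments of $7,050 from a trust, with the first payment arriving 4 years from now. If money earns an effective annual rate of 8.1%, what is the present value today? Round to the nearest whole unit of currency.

$34,719

Value one period before first payment (t=3): 7050 × [1 − (1+0.081)^(−9)] / 0.081 = 7050 × 6.220994 = 43,858.0100
PV₀ = 43,858.0100 / (1+0.081)^3 = 43,858.0100 / 1.263214 = 34,719.3703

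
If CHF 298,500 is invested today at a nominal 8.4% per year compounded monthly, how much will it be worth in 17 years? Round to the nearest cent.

CHF 1,238,672.02

i = 0.084/12 = 0.007 per month; n = 17·12 = 204.
298,500 × (1+0.007)^204 = 298,500 × 4.149655 = 1,238,672.0224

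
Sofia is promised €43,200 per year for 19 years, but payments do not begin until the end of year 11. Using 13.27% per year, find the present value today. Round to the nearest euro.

Value one period before first payment (t=10): 43200 × [1 − (1+0.1327)^(−19)] / 0.1327 = 43200 × 6.829565 = 295,037.2228
PV₀ = 295,037.2228 / (1+0.1327)^10 = 295,037.2228 / 3.476554 = 84,864.8419

€84,865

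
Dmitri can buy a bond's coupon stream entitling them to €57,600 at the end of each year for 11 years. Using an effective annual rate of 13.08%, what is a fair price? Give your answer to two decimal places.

PV = PMT · [1 − (1+i)^(−n)] / i = 57600 · 5.667614 = 326,454.5884

€326,454.59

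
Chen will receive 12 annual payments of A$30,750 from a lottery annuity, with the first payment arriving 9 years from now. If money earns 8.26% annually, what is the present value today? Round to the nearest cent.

A$121,176.16

Value one period before first payment (t=8): 30750 × [1 − (1+0.0826)^(−12)] / 0.0826 = 30750 × 7.435604 = 228,644.8255
Discount back 8 years: 228,644.8255 × (1+0.0826)^(−8) = 228,644.8255 × 0.529976 = 121,176.1626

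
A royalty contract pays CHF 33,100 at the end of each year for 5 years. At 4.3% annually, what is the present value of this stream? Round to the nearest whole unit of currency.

Annuity factor a(5|0.043) = 4.414551; PV = 33100 × 4.414551 = 146,121.6502

CHF 146,122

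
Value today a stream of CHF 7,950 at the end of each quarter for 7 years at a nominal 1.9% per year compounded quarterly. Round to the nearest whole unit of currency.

With 4 periods per year: i = 0.00475, n = 28.
Annuity factor a(28|0.00475) = 26.159831; PV = 7950 × 26.159831 = 207,970.6603

CHF 207,971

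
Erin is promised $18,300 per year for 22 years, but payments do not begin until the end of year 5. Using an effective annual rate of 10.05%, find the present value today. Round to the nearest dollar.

$109,045

Value one period before first payment (t=4): 18300 × [1 − (1+0.1005)^(−22)] / 0.1005 = 18300 × 8.740061 = 159,943.1086
PV₀ = 159,943.1086 / (1+0.1005)^4 = 159,943.1086 / 1.466764 = 109,044.8966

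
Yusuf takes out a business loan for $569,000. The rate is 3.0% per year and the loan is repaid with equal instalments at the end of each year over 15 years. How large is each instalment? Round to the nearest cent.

$47,663.18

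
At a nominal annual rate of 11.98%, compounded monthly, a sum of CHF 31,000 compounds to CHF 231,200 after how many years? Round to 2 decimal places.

16.86 years

Periodic rate i = 0.1198/12 = 0.00998333.
(1+i)^n = 231200/31000 = 7.45806, so n = ln 7.45806 / ln 1.00998 = 202.2680 months
= 202.2680/12 years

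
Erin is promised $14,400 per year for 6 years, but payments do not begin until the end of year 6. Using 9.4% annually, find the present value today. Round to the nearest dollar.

PV at t=5 (ordinary 6-year annuity): 14400 × a(6|0.094) = 14400 × 4.432920 = 63,834.0518
Discount back 5 years: 63,834.0518 × (1+0.094)^(−5) = 63,834.0518 × 0.638136 = 40,734.8200

$40,735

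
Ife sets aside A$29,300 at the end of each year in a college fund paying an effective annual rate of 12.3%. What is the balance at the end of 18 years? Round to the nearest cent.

A$1,683,986.62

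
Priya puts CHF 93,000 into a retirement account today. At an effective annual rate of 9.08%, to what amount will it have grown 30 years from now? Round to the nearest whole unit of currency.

CHF 1,261,354

93,000 × (1+0.0908)^30 = 93,000 × 13.562941 = 1,261,353.5291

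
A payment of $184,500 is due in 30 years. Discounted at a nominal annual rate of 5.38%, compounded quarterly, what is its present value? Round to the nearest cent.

$37,129.33

i = 0.0538/4 = 0.01345 per quarter; n = 30·4 = 120.
PV = FV·(1+i)^(−n) = 184,500 × 0.201243 = 37,129.3313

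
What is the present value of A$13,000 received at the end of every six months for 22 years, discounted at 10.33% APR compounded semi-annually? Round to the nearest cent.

With 2 periods per year: i = 0.05165, n = 44.
PV = 13000 × [1 − (1+0.05165)^(−44)] / 0.05165 = 13000 × 17.249562 = 224,244.3018

A$224,244.30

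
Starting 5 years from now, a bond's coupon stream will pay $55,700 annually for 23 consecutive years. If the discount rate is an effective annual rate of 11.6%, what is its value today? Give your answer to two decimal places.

$284,756.16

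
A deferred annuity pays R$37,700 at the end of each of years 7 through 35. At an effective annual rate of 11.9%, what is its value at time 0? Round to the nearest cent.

R$155,175.96

PV at t=6 (ordinary 29-year annuity): 37700 × a(29|0.119) = 37700 × 8.080972 = 304,652.6486
PV₀ = 304,652.6486 / (1+0.119)^6 = 304,652.6486 / 1.963272 = 155,175.9593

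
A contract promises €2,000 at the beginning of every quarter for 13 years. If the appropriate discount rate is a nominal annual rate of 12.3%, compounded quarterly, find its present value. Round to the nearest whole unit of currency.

i = 0.123/4 = 0.03075 per quarter; n = 13·4 = 52.
Annuity factor a(52|0.03075) × (1+i) = 26.580726; PV = 2000 × 26.580726 = 53,161.4528
(Beginning-of-period payments → annuity-due factor ×(1+i).)

€53,161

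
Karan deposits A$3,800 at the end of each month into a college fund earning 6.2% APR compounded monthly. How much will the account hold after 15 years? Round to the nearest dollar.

A$1,124,149

Periodic rate i = 0.062/12 = 0.00516667; n = 15 × 12 = 180 periods.
FV = 3800 × [(1+0.00516667)^180 − 1] / 0.00516667 = 3800 × 295.828678 = 1,124,148.9773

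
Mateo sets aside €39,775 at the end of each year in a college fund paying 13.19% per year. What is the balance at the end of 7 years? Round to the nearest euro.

Accumulation factor s(7|0.1319) = 10.465773; FV = 39775 × 10.465773 = 416,276.1353

€416,276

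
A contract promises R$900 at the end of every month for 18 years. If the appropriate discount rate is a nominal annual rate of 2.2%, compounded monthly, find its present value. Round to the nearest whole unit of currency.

R$160,404

Periodic rate i = 0.022/12 = 0.00183333; n = 18 × 12 = 216 periods.
PV = PMT · [1 − (1+i)^(−n)] / i = 900 · 178.226867 = 160,404.1805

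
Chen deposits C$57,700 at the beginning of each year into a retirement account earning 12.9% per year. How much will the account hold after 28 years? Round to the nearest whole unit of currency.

Accumulation factor s(28|0.129) × (1+i) = 252.785946; FV = 57700 × 252.785946 = 14,585,749.0787
Payments are at the start of each period, so multiply by (1+i).

C$14,585,749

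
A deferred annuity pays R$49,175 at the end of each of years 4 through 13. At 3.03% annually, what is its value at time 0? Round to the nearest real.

R$382,955

PV at t=3 (ordinary 10-year annuity): 49175 × a(10|0.0303) = 49175 × 8.517158 = 418,831.2345
PV₀ = 418,831.2345 / (1+0.0303)^3 = 418,831.2345 / 1.093682 = 382,955.1924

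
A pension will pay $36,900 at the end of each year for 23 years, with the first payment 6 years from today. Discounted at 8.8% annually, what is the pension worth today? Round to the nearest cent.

$235,511.42

Value one period before first payment (t=5): 36900 × [1 − (1+0.088)^(−23)] / 0.088 = 36900 × 9.730386 = 359,051.2474
PV₀ = 359,051.2474 / (1+0.088)^5 = 359,051.2474 / 1.524560 = 235,511.4157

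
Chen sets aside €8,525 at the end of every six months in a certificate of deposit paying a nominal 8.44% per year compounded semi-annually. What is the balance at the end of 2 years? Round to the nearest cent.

€36,319.90

i = 0.0844/2 = 0.0422 per half-year; n = 2·2 = 4.
FV = 8525 × [(1+0.0422)^4 − 1] / 0.0422 = 8525 × 4.260399 = 36,319.8973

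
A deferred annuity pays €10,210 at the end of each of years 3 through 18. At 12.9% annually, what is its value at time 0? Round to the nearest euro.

PV at t=2 (ordinary 16-year annuity): 10210 × a(16|0.129) = 10210 × 6.639420 = 67,788.4735
PV₀ = 67,788.4735 / (1+0.129)^2 = 67,788.4735 / 1.274641 = 53,182.4047

€53,182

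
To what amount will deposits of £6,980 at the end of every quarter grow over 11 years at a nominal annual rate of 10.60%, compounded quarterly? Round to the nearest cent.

£569,140.71

i = 0.106/4 = 0.0265 per quarter; n = 11·4 = 44.
Accumulation factor s(44|0.0265) = 81.538784; FV = 6980 × 81.538784 = 569,140.7123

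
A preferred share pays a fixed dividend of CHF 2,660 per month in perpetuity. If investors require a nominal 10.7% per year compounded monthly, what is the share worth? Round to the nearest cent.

CHF 298,317.76

Periodic rate i = 0.107/12 = 0.00891667.
PV = PMT / i = 2660 / 0.00891667 = 298,317.7570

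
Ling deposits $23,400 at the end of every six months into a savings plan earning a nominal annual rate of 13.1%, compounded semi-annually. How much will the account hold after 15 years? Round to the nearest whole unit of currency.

With 2 periods per year: i = 0.0655, n = 30.
Accumulation factor s(30|0.0655) = 87.147530; FV = 23400 × 87.147530 = 2,039,252.2059

$2,039,252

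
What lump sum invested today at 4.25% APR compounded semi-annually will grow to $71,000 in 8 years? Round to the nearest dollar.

i = 0.0425/2 = 0.02125 per half-year; n = 8·2 = 16.
PV = FV·(1+i)^(−n) = 71,000 × 0.714310 = 50,716.0284

$50,716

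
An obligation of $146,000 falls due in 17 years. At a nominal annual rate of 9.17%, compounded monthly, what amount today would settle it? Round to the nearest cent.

$30,896.19

Periodic rate i = 0.0917/12 = 0.00764167; n = 17 × 12 = 204 periods.
PV = 146,000 / (1 + 0.00764167)^204 = 146,000 / 4.725502 = 30,896.1861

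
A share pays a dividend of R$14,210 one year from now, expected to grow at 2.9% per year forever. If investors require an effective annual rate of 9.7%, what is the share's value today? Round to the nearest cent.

PV = D₁/(r − g) = 14210/(0.097 − 0.029) = 208,970.5882

R$208,970.59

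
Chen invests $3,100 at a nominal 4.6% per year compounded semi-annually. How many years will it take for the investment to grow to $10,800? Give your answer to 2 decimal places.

27.44 years

Periodic rate i = 0.046/2 = 0.023.
n = ln(10800/3100) / ln(1+0.023) = ln(3.48387) / 0.022739 = 54.8888 half-years
= 54.8888/2 years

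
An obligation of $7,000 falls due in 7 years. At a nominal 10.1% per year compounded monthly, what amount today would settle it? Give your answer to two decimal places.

Periodic rate i = 0.101/12 = 0.00841667; n = 7 × 12 = 84 periods.
Discount factor = (1+0.00841667)^(−84) = 0.494583; PV = 7,000 × 0.494583 = 3,462.0775

$3,462.08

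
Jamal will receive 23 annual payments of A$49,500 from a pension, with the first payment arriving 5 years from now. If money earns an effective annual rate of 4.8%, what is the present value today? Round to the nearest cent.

A$564,096.92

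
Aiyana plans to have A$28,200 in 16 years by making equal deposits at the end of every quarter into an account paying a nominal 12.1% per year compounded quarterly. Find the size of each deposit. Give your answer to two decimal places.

A$148.75

i = 0.121/4 = 0.03025 per quarter; n = 16·4 = 64.
PMT = 28200 / ( [(1+0.03025)^64 − 1] / 0.03025 ) = 28200 / 189.581796 = 148.7485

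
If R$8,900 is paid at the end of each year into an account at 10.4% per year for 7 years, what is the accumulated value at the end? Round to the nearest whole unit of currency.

R$85,480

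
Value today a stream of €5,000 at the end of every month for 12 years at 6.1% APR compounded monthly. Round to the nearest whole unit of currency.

€509,667

Periodic rate i = 0.061/12 = 0.00508333; n = 12 × 12 = 144 periods.
PV = PMT · [1 − (1+i)^(−n)] / i = 5000 · 101.933362 = 509,666.8112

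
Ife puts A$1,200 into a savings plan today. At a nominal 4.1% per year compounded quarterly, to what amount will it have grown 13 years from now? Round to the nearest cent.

A$2,039.30

Periodic rate i = 0.041/4 = 0.01025; n = 13 × 4 = 52 periods.
1,200 × (1+0.01025)^52 = 1,200 × 1.699420 = 2,039.3038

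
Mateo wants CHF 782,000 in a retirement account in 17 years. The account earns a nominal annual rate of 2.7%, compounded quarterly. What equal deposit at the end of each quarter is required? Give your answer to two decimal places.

CHF 9,100.04

Periodic rate i = 0.027/4 = 0.00675; n = 17 × 4 = 68 periods.
FV-annuity factor = 85.933642; PMT = 782000 / 85.933642 = 9,100.0449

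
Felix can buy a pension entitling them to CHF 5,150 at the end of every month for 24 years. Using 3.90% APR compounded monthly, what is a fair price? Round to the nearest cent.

CHF 962,195.63

i = 0.039/12 = 0.00325 per month; n = 24·12 = 288.
PV = PMT · [1 − (1+i)^(−n)] / i = 5150 · 186.834103 = 962,195.6312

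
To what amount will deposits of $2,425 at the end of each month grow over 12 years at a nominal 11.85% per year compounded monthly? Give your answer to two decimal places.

$765,339.43

i = 0.1185/12 = 0.009875 per month; n = 12·12 = 144.
FV = PMT · [(1+i)^n − 1] / i = 2425 · 315.603887 = 765,339.4255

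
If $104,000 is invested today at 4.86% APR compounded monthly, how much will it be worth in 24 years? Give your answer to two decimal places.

With 12 periods per year: i = 0.00405, n = 288.
FV = PV·(1+i)^n = 104,000 × 3.202861 = 333,097.5191

$333,097.52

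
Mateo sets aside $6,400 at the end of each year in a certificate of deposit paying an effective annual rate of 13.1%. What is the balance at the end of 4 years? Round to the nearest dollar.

Accumulation factor s(4|0.131) = 4.856892; FV = 6400 × 4.856892 = 31,084.1094

$31,084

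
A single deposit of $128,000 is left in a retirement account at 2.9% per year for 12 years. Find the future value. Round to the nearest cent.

$180,382.53

FV = PV·(1+i)^n = 128,000 × 1.409238 = 180,382.5270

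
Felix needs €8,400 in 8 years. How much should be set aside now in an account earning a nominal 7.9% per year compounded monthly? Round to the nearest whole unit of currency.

Periodic rate i = 0.079/12 = 0.00658333; n = 8 × 12 = 96 periods.
Discount factor = (1+0.00658333)^(−96) = 0.532630; PV = 8,400 × 0.532630 = 4,474.0899

€4,474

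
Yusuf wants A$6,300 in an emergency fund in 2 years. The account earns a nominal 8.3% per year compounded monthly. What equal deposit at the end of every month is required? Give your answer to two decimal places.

i = 0.083/12 = 0.00691667 per month; n = 2·12 = 24.
PMT = 6300 / ( [(1+0.00691667)^24 − 1] / 0.00691667 ) = 6300 / 26.009444 = 242.2197

A$242.22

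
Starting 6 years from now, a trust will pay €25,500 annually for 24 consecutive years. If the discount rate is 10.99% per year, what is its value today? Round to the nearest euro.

PV at t=5 (ordinary 24-year annuity): 25500 × a(24|0.1099) = 25500 × 8.354123 = 213,030.1475
PV₀ = 213,030.1475 / (1+0.1099)^5 = 213,030.1475 / 1.684299 = 126,479.9866

€126,480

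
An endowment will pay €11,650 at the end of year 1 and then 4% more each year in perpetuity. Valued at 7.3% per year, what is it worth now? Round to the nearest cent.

€353,030.30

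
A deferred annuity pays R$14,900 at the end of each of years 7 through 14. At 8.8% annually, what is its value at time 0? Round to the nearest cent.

R$50,090.03

PV at t=6 (ordinary 8-year annuity): 14900 × a(8|0.088) = 14900 × 5.576201 = 83,085.3927
PV₀ = 83,085.3927 / (1+0.088)^6 = 83,085.3927 / 1.658721 = 50,090.0315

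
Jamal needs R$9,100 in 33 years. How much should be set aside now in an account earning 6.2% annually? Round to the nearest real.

R$1,250

PV = FV·(1+i)^(−n) = 9,100 × 0.137370 = 1,250.0643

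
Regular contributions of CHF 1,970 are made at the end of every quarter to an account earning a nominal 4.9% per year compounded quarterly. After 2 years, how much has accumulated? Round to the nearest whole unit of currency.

i = 0.049/4 = 0.01225 per quarter; n = 2·4 = 8.
FV = PMT · [(1+i)^n − 1] / i = 1970 · 8.351533 = 16,452.5209

CHF 16,453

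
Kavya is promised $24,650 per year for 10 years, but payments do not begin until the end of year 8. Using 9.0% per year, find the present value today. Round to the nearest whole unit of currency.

$86,538

Value one period before first payment (t=7): 24650 × [1 − (1+0.09)^(−10)] / 0.09 = 24650 × 6.417658 = 158,195.2623
PV₀ = 158,195.2623 / (1+0.09)^7 = 158,195.2623 / 1.828039 = 86,538.2259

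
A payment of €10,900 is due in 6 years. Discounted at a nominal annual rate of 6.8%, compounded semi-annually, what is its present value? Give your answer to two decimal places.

i = 0.068/2 = 0.034 per half-year; n = 6·2 = 12.
PV = FV·(1+i)^(−n) = 10,900 × 0.669505 = 7,297.5996

€7,297.60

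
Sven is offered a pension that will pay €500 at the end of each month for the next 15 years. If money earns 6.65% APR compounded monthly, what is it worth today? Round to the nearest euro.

€56,859

With 12 periods per year: i = 0.00554167, n = 180.
PV = 500 × [1 − (1+0.00554167)^(−180)] / 0.00554167 = 500 × 113.717185 = 56,858.5923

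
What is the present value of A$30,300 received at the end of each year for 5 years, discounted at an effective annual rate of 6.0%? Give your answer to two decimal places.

A$127,634.62

PV = PMT · [1 − (1+i)^(−n)] / i = 30300 · 4.212364 = 127,634.6227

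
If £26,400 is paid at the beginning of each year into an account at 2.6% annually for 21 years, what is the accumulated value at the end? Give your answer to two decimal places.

FV = 26400 × [(1+0.026)^21 − 1] / 0.026 × (1+i) = 26400 × 28.188584 = 744,178.6258
Payments are at the start of each period, so multiply by (1+i).

£744,178.63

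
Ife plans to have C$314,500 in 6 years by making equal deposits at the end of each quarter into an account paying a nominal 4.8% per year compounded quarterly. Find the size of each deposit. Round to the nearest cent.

C$11,385.55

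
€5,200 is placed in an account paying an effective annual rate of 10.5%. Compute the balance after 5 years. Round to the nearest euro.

€8,567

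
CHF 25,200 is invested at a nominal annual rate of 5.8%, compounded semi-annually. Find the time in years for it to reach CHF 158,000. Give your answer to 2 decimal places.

Periodic rate i = 0.058/2 = 0.029.
(1+i)^n = 158000/25200 = 6.26984, so n = ln 6.26984 / ln 1.029 = 64.2153 half-years
= 64.2153/2 years

32.11 years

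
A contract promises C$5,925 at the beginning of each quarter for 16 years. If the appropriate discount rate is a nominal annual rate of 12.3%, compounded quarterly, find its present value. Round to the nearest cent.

i = 0.123/4 = 0.03075 per quarter; n = 16·4 = 64.
PV = 5925 × [1 − (1+0.03075)^(−64)] / 0.03075 × (1+i) = 5925 × 28.695359 = 170,020.0044
Payments are at the start of each period, so multiply by (1+i).

C$170,020.00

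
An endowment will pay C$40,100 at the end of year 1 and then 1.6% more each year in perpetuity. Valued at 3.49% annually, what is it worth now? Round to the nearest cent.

PV = D₁/(r − g) = 40100/(0.0349 − 0.016) = 2,121,693.1217

C$2,121,693.12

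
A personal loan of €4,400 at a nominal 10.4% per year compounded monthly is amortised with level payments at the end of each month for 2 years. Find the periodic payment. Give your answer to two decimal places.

€203.85

With 12 periods per year: i = 0.00866667, n = 24.
PMT = 4400 / ( [1 − (1+0.00866667)^(−24)] / 0.00866667 ) = 4400 / 21.584397 = 203.8510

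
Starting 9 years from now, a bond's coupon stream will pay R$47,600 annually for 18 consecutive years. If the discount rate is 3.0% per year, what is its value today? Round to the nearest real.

R$516,800

Value one period before first payment (t=8): 47600 × [1 − (1+0.03)^(−18)] / 0.03 = 47600 × 13.753513 = 654,667.2226
PV₀ = 654,667.2226 / (1+0.03)^8 = 654,667.2226 / 1.266770 = 516,800.3509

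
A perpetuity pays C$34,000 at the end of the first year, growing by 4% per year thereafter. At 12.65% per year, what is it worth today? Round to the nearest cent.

C$393,063.58

PV = PMT / (i − g) = 34000 / (0.1265 − 0.04) = 34000 / 0.086500 = 393,063.5838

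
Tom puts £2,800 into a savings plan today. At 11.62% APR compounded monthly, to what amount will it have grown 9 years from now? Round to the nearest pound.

i = 0.1162/12 = 0.00968333 per month; n = 9·12 = 108.
2,800 × (1+0.00968333)^108 = 2,800 × 2.831394 = 7,927.9021

£7,928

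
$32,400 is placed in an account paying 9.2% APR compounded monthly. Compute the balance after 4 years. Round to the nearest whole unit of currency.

i = 0.092/12 = 0.00766667 per month; n = 4·12 = 48.
FV = PV·(1+i)^n = 32,400 × 1.442816 = 46,747.2264

$46,747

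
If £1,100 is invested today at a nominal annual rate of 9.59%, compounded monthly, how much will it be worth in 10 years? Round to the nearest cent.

£2,859.08

i = 0.0959/12 = 0.00799167 per month; n = 10·12 = 120.
FV = PV·(1+i)^n = 1,100 × 2.599160 = 2,859.0759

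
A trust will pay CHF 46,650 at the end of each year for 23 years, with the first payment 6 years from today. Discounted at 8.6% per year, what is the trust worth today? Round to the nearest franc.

CHF 305,249

PV at t=5 (ordinary 23-year annuity): 46650 × a(23|0.086) = 46650 × 9.884433 = 461,108.7810
PV₀ = 461,108.7810 / (1+0.086)^5 = 461,108.7810 / 1.510599 = 305,249.0116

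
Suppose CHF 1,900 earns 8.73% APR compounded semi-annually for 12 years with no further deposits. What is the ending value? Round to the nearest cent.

Periodic rate i = 0.0873/2 = 0.04365; n = 12 × 2 = 24 periods.
FV = 1,900 × (1 + 0.04365)^24 = 5,297.4963

CHF 5,297.50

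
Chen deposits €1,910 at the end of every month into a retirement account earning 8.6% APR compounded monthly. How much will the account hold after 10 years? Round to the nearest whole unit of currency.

With 12 periods per year: i = 0.00716667, n = 120.
FV = PMT · [(1+i)^n − 1] / i = 1910 · 189.198688 = 361,369.4943

€361,369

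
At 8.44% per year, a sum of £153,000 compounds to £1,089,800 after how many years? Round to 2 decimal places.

(1+i)^n = 1.0898e+06/153000 = 7.12288, so n = ln 7.12288 / ln 1.0844 = 24.2304 years

24.23 years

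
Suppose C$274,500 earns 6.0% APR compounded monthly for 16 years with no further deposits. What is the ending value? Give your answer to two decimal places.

Periodic rate i = 0.06/12 = 0.005; n = 16 × 12 = 192 periods.
FV = 274,500 × (1 + 0.005)^192 = 715,197.8596

C$715,197.86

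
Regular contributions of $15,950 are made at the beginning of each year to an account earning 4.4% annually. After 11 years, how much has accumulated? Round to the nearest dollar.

Accumulation factor s(11|0.044) × (1+i) = 14.375213; FV = 15950 × 14.375213 = 229,284.6452
(annuity-due: payments at period start, so ×(1+i).)

$229,285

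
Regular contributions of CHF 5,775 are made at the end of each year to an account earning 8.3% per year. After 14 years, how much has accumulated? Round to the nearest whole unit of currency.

FV = 5775 × [(1+0.083)^14 − 1] / 0.083 = 5775 × 24.741004 = 142,879.2954

CHF 142,879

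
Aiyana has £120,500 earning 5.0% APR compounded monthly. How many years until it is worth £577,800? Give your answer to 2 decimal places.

Periodic rate i = 0.05/12 = 0.00416667.
n = ln(577800/120500) / ln(1+0.00416667) = ln(4.79502) / 0.004158 = 377.0020 months
= 377.0020/12 years

31.42 years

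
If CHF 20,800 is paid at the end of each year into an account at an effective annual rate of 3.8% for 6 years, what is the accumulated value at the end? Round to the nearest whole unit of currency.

FV = 20800 × [(1+0.038)^6 − 1] / 0.038 = 20800 × 6.599716 = 137,274.0859

CHF 137,274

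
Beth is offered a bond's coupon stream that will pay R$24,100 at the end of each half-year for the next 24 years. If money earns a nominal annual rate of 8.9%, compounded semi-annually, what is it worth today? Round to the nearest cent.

R$474,576.60

i = 0.089/2 = 0.0445 per half-year; n = 24·2 = 48.
Annuity factor a(48|0.0445) = 19.691975; PV = 24100 × 19.691975 = 474,576.5971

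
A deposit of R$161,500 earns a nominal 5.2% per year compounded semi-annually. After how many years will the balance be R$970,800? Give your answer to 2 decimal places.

34.94 years

Periodic rate i = 0.052/2 = 0.026.
n = ln(970800/161500) / ln(1+0.026) = ln(6.01115) / 0.025668 = 69.8782 half-years
= 69.8782/2 years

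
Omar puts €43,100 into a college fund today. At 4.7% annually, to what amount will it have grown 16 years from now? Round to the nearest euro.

FV = PV·(1+i)^n = 43,100 × 2.085196 = 89,871.9525

€89,872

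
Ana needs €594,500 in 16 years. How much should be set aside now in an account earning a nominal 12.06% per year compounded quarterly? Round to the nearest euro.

€88,822

With 4 periods per year: i = 0.03015, n = 64.
Discount factor = (1+0.03015)^(−64) = 0.149407; PV = 594,500 × 0.149407 = 88,822.2927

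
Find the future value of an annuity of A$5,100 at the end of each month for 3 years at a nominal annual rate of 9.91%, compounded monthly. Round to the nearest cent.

A$212,796.00

With 12 periods per year: i = 0.00825833, n = 36.
Accumulation factor s(36|0.00825833) = 41.724706; FV = 5100 × 41.724706 = 212,796.0003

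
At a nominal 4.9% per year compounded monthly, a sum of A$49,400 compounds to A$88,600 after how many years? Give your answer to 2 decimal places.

Periodic rate i = 0.049/12 = 0.00408333.
n = ln(88600/49400) / ln(1+0.00408333) = ln(1.79352) / 0.004075 = 143.3567 months
= 143.3567/12 years

11.95 years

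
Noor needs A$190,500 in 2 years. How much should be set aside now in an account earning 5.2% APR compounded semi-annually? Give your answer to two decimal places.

With 2 periods per year: i = 0.026, n = 4.
PV = FV·(1+i)^(−n) = 190,500 × 0.902424 = 171,911.7403

A$171,911.74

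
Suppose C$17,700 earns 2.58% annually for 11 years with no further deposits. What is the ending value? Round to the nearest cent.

FV = 17,700 × (1 + 0.0258)^11 = 23,424.0997

C$23,424.10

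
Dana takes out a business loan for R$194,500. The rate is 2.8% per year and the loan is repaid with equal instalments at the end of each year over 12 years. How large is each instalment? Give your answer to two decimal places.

R$19,307.32

PMT = 194500 / ( [1 − (1+0.028)^(−12)] / 0.028 ) = 194500 / 10.073898 = 19,307.3233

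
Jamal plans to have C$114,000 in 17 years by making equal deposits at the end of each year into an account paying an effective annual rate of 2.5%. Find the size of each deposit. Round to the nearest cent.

PMT = 114000 / ( [(1+0.025)^17 − 1] / 0.025 ) = 114000 / 20.864730 = 5,463.7658

C$5,463.77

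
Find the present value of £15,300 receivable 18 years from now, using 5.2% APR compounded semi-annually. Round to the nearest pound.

£6,073

i = 0.052/2 = 0.026 per half-year; n = 18·2 = 36.
PV = FV·(1+i)^(−n) = 15,300 × 0.396913 = 6,072.7645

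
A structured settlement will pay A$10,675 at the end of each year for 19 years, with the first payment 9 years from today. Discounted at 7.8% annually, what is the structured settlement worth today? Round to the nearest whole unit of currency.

A$57,033

Value one period before first payment (t=8): 10675 × [1 − (1+0.078)^(−19)] / 0.078 = 10675 × 9.743361 = 104,010.3774
Discount back 8 years: 104,010.3774 × (1+0.078)^(−8) = 104,010.3774 × 0.548340 = 57,033.0484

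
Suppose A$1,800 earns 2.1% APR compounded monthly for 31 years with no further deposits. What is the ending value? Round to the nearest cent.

A$3,449.46

With 12 periods per year: i = 0.00175, n = 372.
FV = PV·(1+i)^n = 1,800 × 1.916367 = 3,449.4600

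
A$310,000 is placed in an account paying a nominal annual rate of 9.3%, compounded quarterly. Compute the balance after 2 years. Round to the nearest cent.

Periodic rate i = 0.093/4 = 0.02325; n = 2 × 4 = 8 periods.
FV = 310,000 × (1 + 0.02325)^8 = 372,576.7246

A$372,576.72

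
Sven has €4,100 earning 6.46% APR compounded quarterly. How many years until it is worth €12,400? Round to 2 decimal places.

Periodic rate i = 0.0646/4 = 0.01615.
(1+i)^n = 12400/4100 = 3.02439, so n = ln 3.02439 / ln 1.01615 = 69.0788 quarters
= 69.0788/4 years

17.27 years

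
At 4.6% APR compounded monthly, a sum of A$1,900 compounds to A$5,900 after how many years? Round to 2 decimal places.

Periodic rate i = 0.046/12 = 0.00383333.
(1+i)^n = 5900/1900 = 3.10526, so n = ln 3.10526 / ln 1.00383 = 296.1571 months
= 296.1571/12 years

24.68 years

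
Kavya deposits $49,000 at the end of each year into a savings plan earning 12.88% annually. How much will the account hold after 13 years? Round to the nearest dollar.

$1,457,378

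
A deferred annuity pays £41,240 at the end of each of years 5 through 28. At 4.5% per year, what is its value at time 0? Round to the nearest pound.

£501,287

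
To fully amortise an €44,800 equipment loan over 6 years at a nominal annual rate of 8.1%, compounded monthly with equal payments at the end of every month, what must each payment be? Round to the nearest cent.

€787.68

Periodic rate i = 0.081/12 = 0.00675; n = 6 × 12 = 72 periods.
Annuity-PV factor = 56.876000; PMT = 44800 / 56.876000 = 787.6785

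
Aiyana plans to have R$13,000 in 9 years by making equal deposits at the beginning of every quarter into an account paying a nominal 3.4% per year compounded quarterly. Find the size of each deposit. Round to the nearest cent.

With 4 periods per year: i = 0.0085, n = 36.
PMT = 13000 / ( [(1+0.0085)^36 − 1] / 0.0085 × (1+i) ) = 13000 / 42.265325 = 307.5807

R$307.58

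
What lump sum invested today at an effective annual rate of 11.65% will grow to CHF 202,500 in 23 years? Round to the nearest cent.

Discount factor = (1+0.1165)^(−23) = 0.079296; PV = 202,500 × 0.079296 = 16,057.3657

CHF 16,057.37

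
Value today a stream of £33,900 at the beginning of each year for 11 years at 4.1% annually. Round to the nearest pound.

£307,496

PV = PMT · [1 − (1+i)^(−n)] / i × (1+i) = 33900 · 9.070669 = 307,495.6711
(annuity-due: payments at period start, so ×(1+i).)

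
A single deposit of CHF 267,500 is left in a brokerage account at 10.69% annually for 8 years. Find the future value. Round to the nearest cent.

CHF 602,824.49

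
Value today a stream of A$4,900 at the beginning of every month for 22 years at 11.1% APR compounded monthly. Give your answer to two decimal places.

With 12 periods per year: i = 0.00925, n = 264.
PV = PMT · [1 − (1+i)^(−n)] / i × (1+i) = 4900 · 99.510016 = 487,599.0808
Payments are at the start of each period, so multiply by (1+i).

A$487,599.08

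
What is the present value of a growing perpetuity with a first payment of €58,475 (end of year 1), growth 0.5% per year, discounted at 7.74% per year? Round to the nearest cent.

€807,665.75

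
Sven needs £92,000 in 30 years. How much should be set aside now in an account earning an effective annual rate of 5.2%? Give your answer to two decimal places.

Discount factor = (1+0.052)^(−30) = 0.218538; PV = 92,000 × 0.218538 = 20,105.5349

£20,105.53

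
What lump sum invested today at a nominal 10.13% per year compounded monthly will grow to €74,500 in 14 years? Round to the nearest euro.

€18,148

i = 0.1013/12 = 0.00844167 per month; n = 14·12 = 168.
PV = FV·(1+i)^(−n) = 74,500 × 0.243595 = 18,147.8416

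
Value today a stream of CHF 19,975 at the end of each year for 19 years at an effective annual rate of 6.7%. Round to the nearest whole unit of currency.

PV = 19975 × [1 − (1+0.067)^(−19)] / 0.067 = 19975 × 10.572247 = 211,180.6384

CHF 211,181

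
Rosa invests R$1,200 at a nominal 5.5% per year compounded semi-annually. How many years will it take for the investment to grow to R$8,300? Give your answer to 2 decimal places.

35.64 years

Periodic rate i = 0.055/2 = 0.0275.
n = ln(8300/1200) / ln(1+0.0275) = ln(6.91667) / 0.027129 = 71.2875 half-years
= 71.2875/2 years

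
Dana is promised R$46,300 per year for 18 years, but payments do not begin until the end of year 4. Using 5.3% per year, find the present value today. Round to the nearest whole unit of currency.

R$452,873

PV at t=3 (ordinary 18-year annuity): 46300 × a(18|0.053) = 46300 × 11.420374 = 528,763.3236
Discount back 3 years: 528,763.3236 × (1+0.053)^(−3) = 528,763.3236 × 0.856475 = 452,872.7717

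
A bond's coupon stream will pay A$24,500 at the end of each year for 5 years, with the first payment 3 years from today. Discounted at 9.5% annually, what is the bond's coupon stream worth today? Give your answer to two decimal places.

A$78,457.80

Value one period before first payment (t=2): 24500 × [1 − (1+0.095)^(−5)] / 0.095 = 24500 × 3.839709 = 94,072.8653
Discount back 2 years: 94,072.8653 × (1+0.095)^(−2) = 94,072.8653 × 0.834011 = 78,457.8014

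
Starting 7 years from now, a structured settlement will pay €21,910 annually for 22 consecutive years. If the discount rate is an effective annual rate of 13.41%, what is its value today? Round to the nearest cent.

PV at t=6 (ordinary 22-year annuity): 21910 × a(22|0.1341) = 21910 × 6.989126 = 153,131.7557
PV₀ = 153,131.7557 / (1+0.1341)^6 = 153,131.7557 / 2.127689 = 71,970.9374

€71,970.94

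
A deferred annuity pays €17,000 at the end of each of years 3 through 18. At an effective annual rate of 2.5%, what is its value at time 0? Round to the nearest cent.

PV at t=2 (ordinary 16-year annuity): 17000 × a(16|0.025) = 17000 × 13.055003 = 221,935.0452
Discount back 2 years: 221,935.0452 × (1+0.025)^(−2) = 221,935.0452 × 0.951814 = 211,240.9711

€211,240.97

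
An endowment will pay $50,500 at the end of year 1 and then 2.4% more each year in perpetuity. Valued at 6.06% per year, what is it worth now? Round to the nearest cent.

PV = PMT / (i − g) = 50500 / (0.0606 − 0.024) = 50500 / 0.036600 = 1,379,781.4208

$1,379,781.42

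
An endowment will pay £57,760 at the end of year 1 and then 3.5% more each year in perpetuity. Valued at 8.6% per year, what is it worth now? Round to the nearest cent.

PV = PMT / (i − g) = 57760 / (0.086 − 0.035) = 57760 / 0.051000 = 1,132,549.0196

£1,132,549.02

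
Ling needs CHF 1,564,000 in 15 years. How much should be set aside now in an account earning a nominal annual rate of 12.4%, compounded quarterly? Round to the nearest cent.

CHF 250,447.58

With 4 periods per year: i = 0.031, n = 60.
Discount factor = (1+0.031)^(−60) = 0.160133; PV = 1,564,000 × 0.160133 = 250,447.5755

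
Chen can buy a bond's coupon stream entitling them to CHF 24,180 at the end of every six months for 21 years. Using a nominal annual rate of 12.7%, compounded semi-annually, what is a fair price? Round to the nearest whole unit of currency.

i = 0.127/2 = 0.0635 per half-year; n = 21·2 = 42.
PV = 24180 × [1 − (1+0.0635)^(−42)] / 0.0635 = 24180 × 14.561576 = 352,098.9034

CHF 352,099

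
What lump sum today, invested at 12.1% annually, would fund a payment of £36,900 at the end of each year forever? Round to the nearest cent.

£304,958.68

PV = C/r = 36900/0.121 = 304,958.6777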